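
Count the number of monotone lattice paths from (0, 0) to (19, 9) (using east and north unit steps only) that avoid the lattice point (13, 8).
Number of paths = 5482470

Total paths from (0, 0) to (19, 9): C(28, 19) = 6906900. Paths through (13, 8): (paths (0, 0) → (13, 8)) × (paths (13, 8) → (19, 9)) = C(21, 13) · C(7, 6) = 203490 · 7 = 1424430. Avoidance count = 6906900 − 1424430 = 5482470.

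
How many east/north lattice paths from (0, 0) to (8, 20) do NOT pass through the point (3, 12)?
Number of paths = 2522520

Total paths from (0, 0) to (8, 20): C(28, 8) = 3108105. Paths through (3, 12): (paths (0, 0) → (3, 12)) × (paths (3, 12) → (8, 20)) = C(15, 3) · C(13, 5) = 455 · 1287 = 585585. Avoidance count = 3108105 − 585585 = 2522520.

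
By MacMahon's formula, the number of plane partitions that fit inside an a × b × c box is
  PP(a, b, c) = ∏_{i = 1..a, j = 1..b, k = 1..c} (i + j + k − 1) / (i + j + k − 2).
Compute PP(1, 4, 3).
PP(1, 4, 3) = 35

Evaluate the triple product over i = 1..1, j = 1..4, k = 1..3. The factors are (2/1) · (3/2) · (4/3) · (3/2) · (4/3) · (5/4) · (4/3) · (5/4) · … (12 factors total). The numerators and denominators telescope so the product is an integer; carrying out the multiplication exactly gives PP(1, 4, 3) = 35.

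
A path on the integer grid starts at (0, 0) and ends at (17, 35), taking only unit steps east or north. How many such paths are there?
Number of paths = 21945588357420

A monotone lattice path from (0, 0) to (17, 35) consists of 17 east steps and 35 north steps in some order, so it is determined by which 17 of the 52 steps are east. The count is C(52, 17) = 21945588357420.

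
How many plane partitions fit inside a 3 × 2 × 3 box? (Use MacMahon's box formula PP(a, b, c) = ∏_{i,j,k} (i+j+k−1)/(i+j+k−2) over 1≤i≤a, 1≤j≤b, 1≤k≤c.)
PP(3, 2, 3) = 175

Evaluate the triple product over i = 1..3, j = 1..2, k = 1..3. The factors are (2/1) · (3/2) · (4/3) · (3/2) · (4/3) · (5/4) · (3/2) · (4/3) · … (18 factors total). The numerators and denominators telescope so the product is an integer; carrying out the multiplication exactly gives PP(3, 2, 3) = 175.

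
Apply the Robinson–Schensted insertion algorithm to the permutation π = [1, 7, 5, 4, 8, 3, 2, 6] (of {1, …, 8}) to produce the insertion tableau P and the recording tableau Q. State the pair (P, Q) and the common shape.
P = [1, 2, 6] / [3, 8] / [4] / [5] / [7];  Q = [1, 2, 5] / [3, 8] / [4] / [6] / [7];  common shape = (3, 2, 1, 1, 1)

Row-insert the values π_1, π_2, … into P one at a time, bumping the leftmost entry strictly greater than the inserted value down to the next row. The recording tableau Q records, in position (i, j), the step at which that cell was added to P.
  Insert 1 (step 1): P = [1];  Q = [1]
  Insert 7 (step 2): P = [1, 7];  Q = [1, 2]
  Insert 5 (step 3): P = [1, 5] / [7];  Q = [1, 2] / [3]
  Insert 4 (step 4): P = [1, 4] / [5] / [7];  Q = [1, 2] / [3] / [4]
  Insert 8 (step 5): P = [1, 4, 8] / [5] / [7];  Q = [1, 2, 5] / [3] / [4]
  Insert 3 (step 6): P = [1, 3, 8] / [4] / [5] / [7];  Q = [1, 2, 5] / [3] / [4] / [6]
  Insert 2 (step 7): P = [1, 2, 8] / [3] / [4] / [5] / [7];  Q = [1, 2, 5] / [3] / [4] / [6] / [7]
  Insert 6 (step 8): P = [1, 2, 6] / [3, 8] / [4] / [5] / [7];  Q = [1, 2, 5] / [3, 8] / [4] / [6] / [7]
Final shape: (3, 2, 1, 1, 1).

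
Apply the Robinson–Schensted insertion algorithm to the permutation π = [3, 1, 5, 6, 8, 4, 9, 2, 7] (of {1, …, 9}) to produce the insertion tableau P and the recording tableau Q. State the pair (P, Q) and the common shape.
P = [1, 2, 6, 7, 9] / [3, 4, 8] / [5];  Q = [1, 3, 4, 5, 7] / [2, 6, 9] / [8];  common shape = (5, 3, 1)

Row-insert the values π_1, π_2, … into P one at a time, bumping the leftmost entry strictly greater than the inserted value down to the next row. The recording tableau Q records, in position (i, j), the step at which that cell was added to P.
  Insert 3 (step 1): P = [3];  Q = [1]
  Insert 1 (step 2): P = [1] / [3];  Q = [1] / [2]
  Insert 5 (step 3): P = [1, 5] / [3];  Q = [1, 3] / [2]
  Insert 6 (step 4): P = [1, 5, 6] / [3];  Q = [1, 3, 4] / [2]
  Insert 8 (step 5): P = [1, 5, 6, 8] / [3];  Q = [1, 3, 4, 5] / [2]
  Insert 4 (step 6): P = [1, 4, 6, 8] / [3, 5];  Q = [1, 3, 4, 5] / [2, 6]
  Insert 9 (step 7): P = [1, 4, 6, 8, 9] / [3, 5];  Q = [1, 3, 4, 5, 7] / [2, 6]
  Insert 2 (step 8): P = [1, 2, 6, 8, 9] / [3, 4] / [5];  Q = [1, 3, 4, 5, 7] / [2, 6] / [8]
  Insert 7 (step 9): P = [1, 2, 6, 7, 9] / [3, 4, 8] / [5];  Q = [1, 3, 4, 5, 7] / [2, 6, 9] / [8]
Final shape: (5, 3, 1).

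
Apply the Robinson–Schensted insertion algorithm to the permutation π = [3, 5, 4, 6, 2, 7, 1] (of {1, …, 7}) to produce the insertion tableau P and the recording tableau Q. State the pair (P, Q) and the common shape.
P = [1, 4, 6, 7] / [2] / [3] / [5];  Q = [1, 2, 4, 6] / [3] / [5] / [7];  common shape = (4, 1, 1, 1)

Row-insert the values π_1, π_2, … into P one at a time, bumping the leftmost entry strictly greater than the inserted value down to the next row. The recording tableau Q records, in position (i, j), the step at which that cell was added to P.
  Insert 3 (step 1): P = [3];  Q = [1]
  Insert 5 (step 2): P = [3, 5];  Q = [1, 2]
  Insert 4 (step 3): P = [3, 4] / [5];  Q = [1, 2] / [3]
  Insert 6 (step 4): P = [3, 4, 6] / [5];  Q = [1, 2, 4] / [3]
  Insert 2 (step 5): P = [2, 4, 6] / [3] / [5];  Q = [1, 2, 4] / [3] / [5]
  Insert 7 (step 6): P = [2, 4, 6, 7] / [3] / [5];  Q = [1, 2, 4, 6] / [3] / [5]
  Insert 1 (step 7): P = [1, 4, 6, 7] / [2] / [3] / [5];  Q = [1, 2, 4, 6] / [3] / [5] / [7]
Final shape: (4, 1, 1, 1).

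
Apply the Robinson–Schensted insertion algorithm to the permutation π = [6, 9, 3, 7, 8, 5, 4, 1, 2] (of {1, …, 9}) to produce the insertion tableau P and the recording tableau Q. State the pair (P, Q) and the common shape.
P = [1, 2, 8] / [3, 4] / [5, 7] / [6] / [9];  Q = [1, 2, 5] / [3, 4] / [6, 9] / [7] / [8];  common shape = (3, 2, 2, 1, 1)

Row-insert the values π_1, π_2, … into P one at a time, bumping the leftmost entry strictly greater than the inserted value down to the next row. The recording tableau Q records, in position (i, j), the step at which that cell was added to P.
  Insert 6 (step 1): P = [6];  Q = [1]
  Insert 9 (step 2): P = [6, 9];  Q = [1, 2]
  Insert 3 (step 3): P = [3, 9] / [6];  Q = [1, 2] / [3]
  Insert 7 (step 4): P = [3, 7] / [6, 9];  Q = [1, 2] / [3, 4]
  Insert 8 (step 5): P = [3, 7, 8] / [6, 9];  Q = [1, 2, 5] / [3, 4]
  Insert 5 (step 6): P = [3, 5, 8] / [6, 7] / [9];  Q = [1, 2, 5] / [3, 4] / [6]
  Insert 4 (step 7): P = [3, 4, 8] / [5, 7] / [6] / [9];  Q = [1, 2, 5] / [3, 4] / [6] / [7]
  Insert 1 (step 8): P = [1, 4, 8] / [3, 7] / [5] / [6] / [9];  Q = [1, 2, 5] / [3, 4] / [6] / [7] / [8]
  Insert 2 (step 9): P = [1, 2, 8] / [3, 4] / [5, 7] / [6] / [9];  Q = [1, 2, 5] / [3, 4] / [6, 9] / [7] / [8]
Final shape: (3, 2, 2, 1, 1).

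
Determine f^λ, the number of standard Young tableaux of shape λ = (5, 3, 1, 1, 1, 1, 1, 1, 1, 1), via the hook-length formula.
# SYT of shape (5, 3, 1, 1, 1, 1, 1, 1, 1, 1) = 42120

Hook-length formula: f^λ = n! / Π hook(c), product over all cells c of the Young diagram. For λ = (5, 3, 1, 1, 1, 1, 1, 1, 1, 1), n = 16 boxes. Hook lengths by row (left-to-right, top-to-bottom): [14, 5, 4, 2, 1]; [11, 2, 1]; [8]; [7]; [6]; [5]; [4]; [3]; [2]; [1]. Product of hooks = 496742400. So f^λ = 16! / 496742400 = 20922789888000 / 496742400 = 42120.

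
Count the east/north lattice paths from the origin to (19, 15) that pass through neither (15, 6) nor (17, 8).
Number of paths = 1789953084

Inclusion–exclusion. Total paths: C(34, 19) = 1855967520. Through P₁: C(21, 15)·C(13, 4) = 38798760. Through P₂: C(25, 17)·C(9, 2) = 38936700. Since P₁ is strictly southwest of P₂, a monotone path through both must visit P₁ then P₂; paths through both = C(21, 15)·C(4, 2)·C(9, 2) = 11721024. Avoid both = 1855967520 − 38798760 − 38936700 + 11721024 = 1789953084.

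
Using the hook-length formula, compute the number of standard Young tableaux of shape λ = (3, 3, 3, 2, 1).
# SYT of shape (3, 3, 3, 2, 1) = 2112

Hook-length formula: f^λ = n! / Π hook(c), product over all cells c of the Young diagram. For λ = (3, 3, 3, 2, 1), n = 12 boxes. Hook lengths by row (left-to-right, top-to-bottom): [7, 5, 3]; [6, 4, 2]; [5, 3, 1]; [3, 1]; [1]. Product of hooks = 226800. So f^λ = 12! / 226800 = 479001600 / 226800 = 2112.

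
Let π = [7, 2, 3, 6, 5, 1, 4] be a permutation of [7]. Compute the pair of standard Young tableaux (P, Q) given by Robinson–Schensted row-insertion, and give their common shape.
P = [1, 3, 4] / [2, 5] / [6] / [7];  Q = [1, 3, 4] / [2, 7] / [5] / [6];  common shape = (3, 2, 1, 1)

Row-insert the values π_1, π_2, … into P one at a time, bumping the leftmost entry strictly greater than the inserted value down to the next row. The recording tableau Q records, in position (i, j), the step at which that cell was added to P.
  Insert 7 (step 1): P = [7];  Q = [1]
  Insert 2 (step 2): P = [2] / [7];  Q = [1] / [2]
  Insert 3 (step 3): P = [2, 3] / [7];  Q = [1, 3] / [2]
  Insert 6 (step 4): P = [2, 3, 6] / [7];  Q = [1, 3, 4] / [2]
  Insert 5 (step 5): P = [2, 3, 5] / [6] / [7];  Q = [1, 3, 4] / [2] / [5]
  Insert 1 (step 6): P = [1, 3, 5] / [2] / [6] / [7];  Q = [1, 3, 4] / [2] / [5] / [6]
  Insert 4 (step 7): P = [1, 3, 4] / [2, 5] / [6] / [7];  Q = [1, 3, 4] / [2, 7] / [5] / [6]
Final shape: (3, 2, 1, 1).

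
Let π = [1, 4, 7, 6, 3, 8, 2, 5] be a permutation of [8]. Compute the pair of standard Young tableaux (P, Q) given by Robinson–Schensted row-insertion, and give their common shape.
P = [1, 2, 5, 8] / [3, 6] / [4] / [7];  Q = [1, 2, 3, 6] / [4, 8] / [5] / [7];  common shape = (4, 2, 1, 1)

Row-insert the values π_1, π_2, … into P one at a time, bumping the leftmost entry strictly greater than the inserted value down to the next row. The recording tableau Q records, in position (i, j), the step at which that cell was added to P.
  Insert 1 (step 1): P = [1];  Q = [1]
  Insert 4 (step 2): P = [1, 4];  Q = [1, 2]
  Insert 7 (step 3): P = [1, 4, 7];  Q = [1, 2, 3]
  Insert 6 (step 4): P = [1, 4, 6] / [7];  Q = [1, 2, 3] / [4]
  Insert 3 (step 5): P = [1, 3, 6] / [4] / [7];  Q = [1, 2, 3] / [4] / [5]
  Insert 8 (step 6): P = [1, 3, 6, 8] / [4] / [7];  Q = [1, 2, 3, 6] / [4] / [5]
  Insert 2 (step 7): P = [1, 2, 6, 8] / [3] / [4] / [7];  Q = [1, 2, 3, 6] / [4] / [5] / [7]
  Insert 5 (step 8): P = [1, 2, 5, 8] / [3, 6] / [4] / [7];  Q = [1, 2, 3, 6] / [4, 8] / [5] / [7]
Final shape: (4, 2, 1, 1).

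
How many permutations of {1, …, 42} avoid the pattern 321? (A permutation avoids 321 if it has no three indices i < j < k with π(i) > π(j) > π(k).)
C_42 = 39044429911904443959240

These 321-avoiding permutations are counted by the Catalan number C_n = (1/(n + 1)) · C(2n, n). For n = 42: C_42 = (1/43) · C(84, 42) = 1678910486211891090247320/43 = 39044429911904443959240.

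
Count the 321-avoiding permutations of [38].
C_38 = 176733862787006701400

These 321-avoiding permutations are counted by the Catalan number C_n = (1/(n + 1)) · C(2n, n). For n = 38: C_38 = (1/39) · C(76, 38) = 6892620648693261354600/39 = 176733862787006701400.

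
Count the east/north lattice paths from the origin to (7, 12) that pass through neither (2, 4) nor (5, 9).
Number of paths = 19463

Inclusion–exclusion. Total paths: C(19, 7) = 50388. Through P₁: C(6, 2)·C(13, 5) = 19305. Through P₂: C(14, 5)·C(5, 2) = 20020. Since P₁ is strictly southwest of P₂, a monotone path through both must visit P₁ then P₂; paths through both = C(6, 2)·C(8, 3)·C(5, 2) = 8400. Avoid both = 50388 − 19305 − 20020 + 8400 = 19463.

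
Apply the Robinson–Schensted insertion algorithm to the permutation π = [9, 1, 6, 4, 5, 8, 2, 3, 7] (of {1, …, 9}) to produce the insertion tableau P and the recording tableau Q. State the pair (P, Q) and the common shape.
P = [1, 2, 3, 7] / [4, 5, 8] / [6] / [9];  Q = [1, 3, 5, 6] / [2, 8, 9] / [4] / [7];  common shape = (4, 3, 1, 1)

Row-insert the values π_1, π_2, … into P one at a time, bumping the leftmost entry strictly greater than the inserted value down to the next row. The recording tableau Q records, in position (i, j), the step at which that cell was added to P.
  Insert 9 (step 1): P = [9];  Q = [1]
  Insert 1 (step 2): P = [1] / [9];  Q = [1] / [2]
  Insert 6 (step 3): P = [1, 6] / [9];  Q = [1, 3] / [2]
  Insert 4 (step 4): P = [1, 4] / [6] / [9];  Q = [1, 3] / [2] / [4]
  Insert 5 (step 5): P = [1, 4, 5] / [6] / [9];  Q = [1, 3, 5] / [2] / [4]
  Insert 8 (step 6): P = [1, 4, 5, 8] / [6] / [9];  Q = [1, 3, 5, 6] / [2] / [4]
  Insert 2 (step 7): P = [1, 2, 5, 8] / [4] / [6] / [9];  Q = [1, 3, 5, 6] / [2] / [4] / [7]
  Insert 3 (step 8): P = [1, 2, 3, 8] / [4, 5] / [6] / [9];  Q = [1, 3, 5, 6] / [2, 8] / [4] / [7]
  Insert 7 (step 9): P = [1, 2, 3, 7] / [4, 5, 8] / [6] / [9];  Q = [1, 3, 5, 6] / [2, 8, 9] / [4] / [7]
Final shape: (4, 3, 1, 1).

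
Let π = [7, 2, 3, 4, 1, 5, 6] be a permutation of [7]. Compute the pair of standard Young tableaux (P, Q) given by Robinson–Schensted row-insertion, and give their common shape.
P = [1, 3, 4, 5, 6] / [2] / [7];  Q = [1, 3, 4, 6, 7] / [2] / [5];  common shape = (5, 1, 1)

Row-insert the values π_1, π_2, … into P one at a time, bumping the leftmost entry strictly greater than the inserted value down to the next row. The recording tableau Q records, in position (i, j), the step at which that cell was added to P.
  Insert 7 (step 1): P = [7];  Q = [1]
  Insert 2 (step 2): P = [2] / [7];  Q = [1] / [2]
  Insert 3 (step 3): P = [2, 3] / [7];  Q = [1, 3] / [2]
  Insert 4 (step 4): P = [2, 3, 4] / [7];  Q = [1, 3, 4] / [2]
  Insert 1 (step 5): P = [1, 3, 4] / [2] / [7];  Q = [1, 3, 4] / [2] / [5]
  Insert 5 (step 6): P = [1, 3, 4, 5] / [2] / [7];  Q = [1, 3, 4, 6] / [2] / [5]
  Insert 6 (step 7): P = [1, 3, 4, 5, 6] / [2] / [7];  Q = [1, 3, 4, 6, 7] / [2] / [5]
Final shape: (5, 1, 1).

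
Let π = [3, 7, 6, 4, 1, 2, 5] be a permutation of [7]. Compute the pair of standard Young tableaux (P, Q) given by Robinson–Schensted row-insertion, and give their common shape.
P = [1, 2, 5] / [3, 4] / [6] / [7];  Q = [1, 2, 7] / [3, 6] / [4] / [5];  common shape = (3, 2, 1, 1)

Row-insert the values π_1, π_2, … into P one at a time, bumping the leftmost entry strictly greater than the inserted value down to the next row. The recording tableau Q records, in position (i, j), the step at which that cell was added to P.
  Insert 3 (step 1): P = [3];  Q = [1]
  Insert 7 (step 2): P = [3, 7];  Q = [1, 2]
  Insert 6 (step 3): P = [3, 6] / [7];  Q = [1, 2] / [3]
  Insert 4 (step 4): P = [3, 4] / [6] / [7];  Q = [1, 2] / [3] / [4]
  Insert 1 (step 5): P = [1, 4] / [3] / [6] / [7];  Q = [1, 2] / [3] / [4] / [5]
  Insert 2 (step 6): P = [1, 2] / [3, 4] / [6] / [7];  Q = [1, 2] / [3, 6] / [4] / [5]
  Insert 5 (step 7): P = [1, 2, 5] / [3, 4] / [6] / [7];  Q = [1, 2, 7] / [3, 6] / [4] / [5]
Final shape: (3, 2, 1, 1).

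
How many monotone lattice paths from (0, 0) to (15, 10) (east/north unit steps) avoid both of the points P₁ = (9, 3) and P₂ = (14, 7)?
Number of paths = 2537000

Inclusion–exclusion. Total paths: C(25, 15) = 3268760. Through P₁: C(12, 9)·C(13, 6) = 377520. Through P₂: C(21, 14)·C(4, 1) = 465120. Since P₁ is strictly southwest of P₂, a monotone path through both must visit P₁ then P₂; paths through both = C(12, 9)·C(9, 5)·C(4, 1) = 110880. Avoid both = 3268760 − 377520 − 465120 + 110880 = 2537000.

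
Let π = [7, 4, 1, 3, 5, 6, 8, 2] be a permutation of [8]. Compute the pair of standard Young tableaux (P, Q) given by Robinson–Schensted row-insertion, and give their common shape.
P = [1, 2, 5, 6, 8] / [3] / [4] / [7];  Q = [1, 4, 5, 6, 7] / [2] / [3] / [8];  common shape = (5, 1, 1, 1)

Row-insert the values π_1, π_2, … into P one at a time, bumping the leftmost entry strictly greater than the inserted value down to the next row. The recording tableau Q records, in position (i, j), the step at which that cell was added to P.
  Insert 7 (step 1): P = [7];  Q = [1]
  Insert 4 (step 2): P = [4] / [7];  Q = [1] / [2]
  Insert 1 (step 3): P = [1] / [4] / [7];  Q = [1] / [2] / [3]
  Insert 3 (step 4): P = [1, 3] / [4] / [7];  Q = [1, 4] / [2] / [3]
  Insert 5 (step 5): P = [1, 3, 5] / [4] / [7];  Q = [1, 4, 5] / [2] / [3]
  Insert 6 (step 6): P = [1, 3, 5, 6] / [4] / [7];  Q = [1, 4, 5, 6] / [2] / [3]
  Insert 8 (step 7): P = [1, 3, 5, 6, 8] / [4] / [7];  Q = [1, 4, 5, 6, 7] / [2] / [3]
  Insert 2 (step 8): P = [1, 2, 5, 6, 8] / [3] / [4] / [7];  Q = [1, 4, 5, 6, 7] / [2] / [3] / [8]
Final shape: (5, 1, 1, 1).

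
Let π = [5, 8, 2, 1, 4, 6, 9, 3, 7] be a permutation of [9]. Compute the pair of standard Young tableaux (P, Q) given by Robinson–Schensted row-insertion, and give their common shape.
P = [1, 3, 6, 7] / [2, 4, 9] / [5, 8];  Q = [1, 2, 6, 7] / [3, 5, 9] / [4, 8];  common shape = (4, 3, 2)

Row-insert the values π_1, π_2, … into P one at a time, bumping the leftmost entry strictly greater than the inserted value down to the next row. The recording tableau Q records, in position (i, j), the step at which that cell was added to P.
  Insert 5 (step 1): P = [5];  Q = [1]
  Insert 8 (step 2): P = [5, 8];  Q = [1, 2]
  Insert 2 (step 3): P = [2, 8] / [5];  Q = [1, 2] / [3]
  Insert 1 (step 4): P = [1, 8] / [2] / [5];  Q = [1, 2] / [3] / [4]
  Insert 4 (step 5): P = [1, 4] / [2, 8] / [5];  Q = [1, 2] / [3, 5] / [4]
  Insert 6 (step 6): P = [1, 4, 6] / [2, 8] / [5];  Q = [1, 2, 6] / [3, 5] / [4]
  Insert 9 (step 7): P = [1, 4, 6, 9] / [2, 8] / [5];  Q = [1, 2, 6, 7] / [3, 5] / [4]
  Insert 3 (step 8): P = [1, 3, 6, 9] / [2, 4] / [5, 8];  Q = [1, 2, 6, 7] / [3, 5] / [4, 8]
  Insert 7 (step 9): P = [1, 3, 6, 7] / [2, 4, 9] / [5, 8];  Q = [1, 2, 6, 7] / [3, 5, 9] / [4, 8]
Final shape: (4, 3, 2).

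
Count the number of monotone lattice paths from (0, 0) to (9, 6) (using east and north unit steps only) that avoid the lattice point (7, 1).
Number of paths = 4837

Total paths from (0, 0) to (9, 6): C(15, 9) = 5005. Paths through (7, 1): (paths (0, 0) → (7, 1)) × (paths (7, 1) → (9, 6)) = C(8, 7) · C(7, 2) = 8 · 21 = 168. Avoidance count = 5005 − 168 = 4837.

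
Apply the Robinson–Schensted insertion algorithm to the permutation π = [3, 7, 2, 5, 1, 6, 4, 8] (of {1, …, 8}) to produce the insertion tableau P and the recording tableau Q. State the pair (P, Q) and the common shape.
P = [1, 4, 6, 8] / [2, 5] / [3, 7];  Q = [1, 2, 6, 8] / [3, 4] / [5, 7];  common shape = (4, 2, 2)

Row-insert the values π_1, π_2, … into P one at a time, bumping the leftmost entry strictly greater than the inserted value down to the next row. The recording tableau Q records, in position (i, j), the step at which that cell was added to P.
  Insert 3 (step 1): P = [3];  Q = [1]
  Insert 7 (step 2): P = [3, 7];  Q = [1, 2]
  Insert 2 (step 3): P = [2, 7] / [3];  Q = [1, 2] / [3]
  Insert 5 (step 4): P = [2, 5] / [3, 7];  Q = [1, 2] / [3, 4]
  Insert 1 (step 5): P = [1, 5] / [2, 7] / [3];  Q = [1, 2] / [3, 4] / [5]
  Insert 6 (step 6): P = [1, 5, 6] / [2, 7] / [3];  Q = [1, 2, 6] / [3, 4] / [5]
  Insert 4 (step 7): P = [1, 4, 6] / [2, 5] / [3, 7];  Q = [1, 2, 6] / [3, 4] / [5, 7]
  Insert 8 (step 8): P = [1, 4, 6, 8] / [2, 5] / [3, 7];  Q = [1, 2, 6, 8] / [3, 4] / [5, 7]
Final shape: (4, 2, 2).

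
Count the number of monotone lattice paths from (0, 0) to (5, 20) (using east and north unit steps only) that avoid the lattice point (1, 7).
Number of paths = 34090

Total paths from (0, 0) to (5, 20): C(25, 5) = 53130. Paths through (1, 7): (paths (0, 0) → (1, 7)) × (paths (1, 7) → (5, 20)) = C(8, 1) · C(17, 4) = 8 · 2380 = 19040. Avoidance count = 53130 − 19040 = 34090.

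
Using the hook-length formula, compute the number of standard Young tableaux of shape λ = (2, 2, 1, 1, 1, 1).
# SYT of shape (2, 2, 1, 1, 1, 1) = 20

Hook-length formula: f^λ = n! / Π hook(c), product over all cells c of the Young diagram. For λ = (2, 2, 1, 1, 1, 1), n = 8 boxes. Hook lengths by row (left-to-right, top-to-bottom): [7, 2]; [6, 1]; [4]; [3]; [2]; [1]. Product of hooks = 2016. So f^λ = 8! / 2016 = 40320 / 2016 = 20.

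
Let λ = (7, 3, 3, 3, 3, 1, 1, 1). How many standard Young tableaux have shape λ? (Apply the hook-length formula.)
# SYT of shape (7, 3, 3, 3, 3, 1, 1, 1) = 711310600

Hook-length formula: f^λ = n! / Π hook(c), product over all cells c of the Young diagram. For λ = (7, 3, 3, 3, 3, 1, 1, 1), n = 22 boxes. Hook lengths by row (left-to-right, top-to-bottom): [14, 10, 9, 4, 3, 2, 1]; [9, 5, 4]; [8, 4, 3]; [7, 3, 2]; [6, 2, 1]; [3]; [2]; [1]. Product of hooks = 1580182732800. So f^λ = 22! / 1580182732800 = 1124000727777607680000 / 1580182732800 = 711310600.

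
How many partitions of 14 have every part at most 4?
p(14, parts ≤ 4) = 47

Partitions of 14 with all parts ≤ 4: 4+4+4+2, 4+4+4+1+1, 4+4+3+3, 4+4+3+2+1, 4+4+3+1+1+1, 4+4+2+2+2, 4+4+2+2+1+1, 4+4+2+1+1+1+1, 4+4+1+1+1+1+1+1, 4+3+3+3+1, 4+3+3+2+2, 4+3+3+2+1+1, 4+3+3+1+1+1+1, 4+3+2+2+2+1, 4+3+2+2+1+1+1, 4+3+2+1+1+1+1+1, 4+3+1+1+1+1+1+1+1, 4+2+2+2+2+2, 4+2+2+2+2+1+1, 4+2+2+2+1+1+1+1, 4+2+2+1+1+1+1+1+1, 4+2+1+1+1+1+1+1+1+1, 4+1+1+1+1+1+1+1+1+1+1, 3+3+3+3+2, 3+3+3+3+1+1, 3+3+3+2+2+1, 3+3+3+2+1+1+1, 3+3+3+1+1+1+1+1, 3+3+2+2+2+2, 3+3+2+2+2+1+1, … (47 total). Count = 47.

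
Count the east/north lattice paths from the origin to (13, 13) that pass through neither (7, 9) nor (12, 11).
Number of paths = 4662686

Inclusion–exclusion. Total paths: C(26, 13) = 10400600. Through P₁: C(16, 7)·C(10, 6) = 2402400. Through P₂: C(23, 12)·C(3, 1) = 4056234. Since P₁ is strictly southwest of P₂, a monotone path through both must visit P₁ then P₂; paths through both = C(16, 7)·C(7, 5)·C(3, 1) = 720720. Avoid both = 10400600 − 2402400 − 4056234 + 720720 = 4662686.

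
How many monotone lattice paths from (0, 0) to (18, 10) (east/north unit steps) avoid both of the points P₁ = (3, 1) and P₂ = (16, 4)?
Number of paths = 7820154

Inclusion–exclusion. Total paths: C(28, 18) = 13123110. Through P₁: C(4, 3)·C(24, 15) = 5230016. Through P₂: C(20, 16)·C(8, 2) = 135660. Since P₁ is strictly southwest of P₂, a monotone path through both must visit P₁ then P₂; paths through both = C(4, 3)·C(16, 13)·C(8, 2) = 62720. Avoid both = 13123110 − 5230016 − 135660 + 62720 = 7820154.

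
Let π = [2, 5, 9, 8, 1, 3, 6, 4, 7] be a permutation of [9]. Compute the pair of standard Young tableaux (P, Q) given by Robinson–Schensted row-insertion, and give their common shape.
P = [1, 3, 4, 7] / [2, 5, 6] / [8] / [9];  Q = [1, 2, 3, 9] / [4, 6, 7] / [5] / [8];  common shape = (4, 3, 1, 1)

Row-insert the values π_1, π_2, … into P one at a time, bumping the leftmost entry strictly greater than the inserted value down to the next row. The recording tableau Q records, in position (i, j), the step at which that cell was added to P.
  Insert 2 (step 1): P = [2];  Q = [1]
  Insert 5 (step 2): P = [2, 5];  Q = [1, 2]
  Insert 9 (step 3): P = [2, 5, 9];  Q = [1, 2, 3]
  Insert 8 (step 4): P = [2, 5, 8] / [9];  Q = [1, 2, 3] / [4]
  Insert 1 (step 5): P = [1, 5, 8] / [2] / [9];  Q = [1, 2, 3] / [4] / [5]
  Insert 3 (step 6): P = [1, 3, 8] / [2, 5] / [9];  Q = [1, 2, 3] / [4, 6] / [5]
  Insert 6 (step 7): P = [1, 3, 6] / [2, 5, 8] / [9];  Q = [1, 2, 3] / [4, 6, 7] / [5]
  Insert 4 (step 8): P = [1, 3, 4] / [2, 5, 6] / [8] / [9];  Q = [1, 2, 3] / [4, 6, 7] / [5] / [8]
  Insert 7 (step 9): P = [1, 3, 4, 7] / [2, 5, 6] / [8] / [9];  Q = [1, 2, 3, 9] / [4, 6, 7] / [5] / [8]
Final shape: (4, 3, 1, 1).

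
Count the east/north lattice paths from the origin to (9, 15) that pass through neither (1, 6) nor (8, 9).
Number of paths = 973044

Inclusion–exclusion. Total paths: C(24, 9) = 1307504. Through P₁: C(7, 1)·C(17, 8) = 170170. Through P₂: C(17, 8)·C(7, 1) = 170170. Since P₁ is strictly southwest of P₂, a monotone path through both must visit P₁ then P₂; paths through both = C(7, 1)·C(10, 7)·C(7, 1) = 5880. Avoid both = 1307504 − 170170 − 170170 + 5880 = 973044.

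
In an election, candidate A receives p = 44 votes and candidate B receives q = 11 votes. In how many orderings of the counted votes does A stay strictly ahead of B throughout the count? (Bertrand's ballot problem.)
Strict-lead orderings = 71792139510

Total orderings of the 55 votes with 44 for A: C(55, 44) = 119653565850. By the Bertrand ballot formula (Cycle Lemma / reflection principle), the number of orderings in which A is strictly ahead of B throughout is (p − q)/(p + q) · C(p + q, p) = (44 − 11)/(44 + 11) · 119653565850 = 71792139510.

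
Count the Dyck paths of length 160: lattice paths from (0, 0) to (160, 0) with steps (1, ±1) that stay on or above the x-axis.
C_80 = 1136359577947336271931632877004667456667613940

These Dyck paths are counted by the Catalan number C_n = (1/(n + 1)) · C(2n, n). For n = 80: C_80 = (1/81) · C(160, 80) = 92045125813734238026462263037378063990076729140/81 = 1136359577947336271931632877004667456667613940.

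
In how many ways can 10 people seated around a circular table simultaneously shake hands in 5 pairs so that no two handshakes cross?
C_5 = 42

These noncrossing handshakes are counted by the Catalan number C_n = (1/(n + 1)) · C(2n, n). For n = 5: C_5 = (1/6) · C(10, 5) = 252/6 = 42.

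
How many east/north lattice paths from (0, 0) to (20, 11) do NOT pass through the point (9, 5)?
Number of paths = 59895563

Total paths from (0, 0) to (20, 11): C(31, 20) = 84672315. Paths through (9, 5): (paths (0, 0) → (9, 5)) × (paths (9, 5) → (20, 11)) = C(14, 9) · C(17, 11) = 2002 · 12376 = 24776752. Avoidance count = 84672315 − 24776752 = 59895563.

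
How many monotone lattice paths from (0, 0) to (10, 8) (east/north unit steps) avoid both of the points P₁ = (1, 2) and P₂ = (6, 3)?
Number of paths = 20427

Inclusion–exclusion. Total paths: C(18, 10) = 43758. Through P₁: C(3, 1)·C(15, 9) = 15015. Through P₂: C(9, 6)·C(9, 4) = 10584. Since P₁ is strictly southwest of P₂, a monotone path through both must visit P₁ then P₂; paths through both = C(3, 1)·C(6, 5)·C(9, 4) = 2268. Avoid both = 43758 − 15015 − 10584 + 2268 = 20427.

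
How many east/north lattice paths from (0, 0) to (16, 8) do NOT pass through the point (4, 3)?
Number of paths = 518891

Total paths from (0, 0) to (16, 8): C(24, 16) = 735471. Paths through (4, 3): (paths (0, 0) → (4, 3)) × (paths (4, 3) → (16, 8)) = C(7, 4) · C(17, 12) = 35 · 6188 = 216580. Avoidance count = 735471 − 216580 = 518891.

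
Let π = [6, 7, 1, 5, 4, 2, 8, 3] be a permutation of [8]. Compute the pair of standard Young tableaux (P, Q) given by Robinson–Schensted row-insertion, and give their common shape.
P = [1, 2, 3] / [4, 7, 8] / [5] / [6];  Q = [1, 2, 7] / [3, 4, 8] / [5] / [6];  common shape = (3, 3, 1, 1)

Row-insert the values π_1, π_2, … into P one at a time, bumping the leftmost entry strictly greater than the inserted value down to the next row. The recording tableau Q records, in position (i, j), the step at which that cell was added to P.
  Insert 6 (step 1): P = [6];  Q = [1]
  Insert 7 (step 2): P = [6, 7];  Q = [1, 2]
  Insert 1 (step 3): P = [1, 7] / [6];  Q = [1, 2] / [3]
  Insert 5 (step 4): P = [1, 5] / [6, 7];  Q = [1, 2] / [3, 4]
  Insert 4 (step 5): P = [1, 4] / [5, 7] / [6];  Q = [1, 2] / [3, 4] / [5]
  Insert 2 (step 6): P = [1, 2] / [4, 7] / [5] / [6];  Q = [1, 2] / [3, 4] / [5] / [6]
  Insert 8 (step 7): P = [1, 2, 8] / [4, 7] / [5] / [6];  Q = [1, 2, 7] / [3, 4] / [5] / [6]
  Insert 3 (step 8): P = [1, 2, 3] / [4, 7, 8] / [5] / [6];  Q = [1, 2, 7] / [3, 4, 8] / [5] / [6]
Final shape: (3, 3, 1, 1).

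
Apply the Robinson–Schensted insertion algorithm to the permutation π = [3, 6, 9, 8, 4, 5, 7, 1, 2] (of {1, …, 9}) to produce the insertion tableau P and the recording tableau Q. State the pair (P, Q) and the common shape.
P = [1, 2, 5, 7] / [3, 4] / [6, 8] / [9];  Q = [1, 2, 3, 7] / [4, 6] / [5, 9] / [8];  common shape = (4, 2, 2, 1)

Row-insert the values π_1, π_2, … into P one at a time, bumping the leftmost entry strictly greater than the inserted value down to the next row. The recording tableau Q records, in position (i, j), the step at which that cell was added to P.
  Insert 3 (step 1): P = [3];  Q = [1]
  Insert 6 (step 2): P = [3, 6];  Q = [1, 2]
  Insert 9 (step 3): P = [3, 6, 9];  Q = [1, 2, 3]
  Insert 8 (step 4): P = [3, 6, 8] / [9];  Q = [1, 2, 3] / [4]
  Insert 4 (step 5): P = [3, 4, 8] / [6] / [9];  Q = [1, 2, 3] / [4] / [5]
  Insert 5 (step 6): P = [3, 4, 5] / [6, 8] / [9];  Q = [1, 2, 3] / [4, 6] / [5]
  Insert 7 (step 7): P = [3, 4, 5, 7] / [6, 8] / [9];  Q = [1, 2, 3, 7] / [4, 6] / [5]
  Insert 1 (step 8): P = [1, 4, 5, 7] / [3, 8] / [6] / [9];  Q = [1, 2, 3, 7] / [4, 6] / [5] / [8]
  Insert 2 (step 9): P = [1, 2, 5, 7] / [3, 4] / [6, 8] / [9];  Q = [1, 2, 3, 7] / [4, 6] / [5, 9] / [8]
Final shape: (4, 2, 2, 1).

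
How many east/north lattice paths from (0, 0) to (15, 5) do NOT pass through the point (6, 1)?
Number of paths = 10499

Total paths from (0, 0) to (15, 5): C(20, 15) = 15504. Paths through (6, 1): (paths (0, 0) → (6, 1)) × (paths (6, 1) → (15, 5)) = C(7, 6) · C(13, 9) = 7 · 715 = 5005. Avoidance count = 15504 − 5005 = 10499.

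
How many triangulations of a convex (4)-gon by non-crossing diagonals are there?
C_2 = 2

These polygon triangulations are counted by the Catalan number C_n = (1/(n + 1)) · C(2n, n). For n = 2: C_2 = (1/3) · C(4, 2) = 6/3 = 2.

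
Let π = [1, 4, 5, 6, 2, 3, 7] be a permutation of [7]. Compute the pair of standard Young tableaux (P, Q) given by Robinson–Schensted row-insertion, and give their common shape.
P = [1, 2, 3, 6, 7] / [4, 5];  Q = [1, 2, 3, 4, 7] / [5, 6];  common shape = (5, 2)

Row-insert the values π_1, π_2, … into P one at a time, bumping the leftmost entry strictly greater than the inserted value down to the next row. The recording tableau Q records, in position (i, j), the step at which that cell was added to P.
  Insert 1 (step 1): P = [1];  Q = [1]
  Insert 4 (step 2): P = [1, 4];  Q = [1, 2]
  Insert 5 (step 3): P = [1, 4, 5];  Q = [1, 2, 3]
  Insert 6 (step 4): P = [1, 4, 5, 6];  Q = [1, 2, 3, 4]
  Insert 2 (step 5): P = [1, 2, 5, 6] / [4];  Q = [1, 2, 3, 4] / [5]
  Insert 3 (step 6): P = [1, 2, 3, 6] / [4, 5];  Q = [1, 2, 3, 4] / [5, 6]
  Insert 7 (step 7): P = [1, 2, 3, 6, 7] / [4, 5];  Q = [1, 2, 3, 4, 7] / [5, 6]
Final shape: (5, 2).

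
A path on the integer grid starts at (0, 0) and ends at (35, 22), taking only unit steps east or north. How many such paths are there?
Number of paths = 3489348548829780

A monotone lattice path from (0, 0) to (35, 22) consists of 35 east steps and 22 north steps in some order, so it is determined by which 35 of the 57 steps are east. The count is C(57, 35) = 3489348548829780.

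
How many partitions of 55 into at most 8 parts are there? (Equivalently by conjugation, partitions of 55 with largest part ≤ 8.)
p(55, parts ≤ 8) = 50774

Use the recurrence p(n, m) = p(n, m−1) + p(n−m, m): either the largest part is < m (count p(n, m−1)) or the largest part is exactly m (remove one copy of m, count p(n−m, m)). With p(0, ·) = 1 this gives p(55, parts ≤ 8) = 50774. (By conjugating Young diagrams, this also counts partitions of 55 into at most 8 parts.)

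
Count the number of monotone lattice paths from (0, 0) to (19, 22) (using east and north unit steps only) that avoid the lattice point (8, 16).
Number of paths = 235560481104

Total paths from (0, 0) to (19, 22): C(41, 19) = 244662670200. Paths through (8, 16): (paths (0, 0) → (8, 16)) × (paths (8, 16) → (19, 22)) = C(24, 8) · C(17, 11) = 735471 · 12376 = 9102189096. Avoidance count = 244662670200 − 9102189096 = 235560481104.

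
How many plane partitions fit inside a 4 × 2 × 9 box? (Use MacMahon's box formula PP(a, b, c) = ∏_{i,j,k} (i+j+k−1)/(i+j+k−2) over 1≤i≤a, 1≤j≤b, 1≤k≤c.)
PP(4, 2, 9) = 143143

Evaluate the triple product over i = 1..4, j = 1..2, k = 1..9. The factors are (2/1) · (3/2) · (4/3) · (5/4) · (6/5) · (7/6) · (8/7) · (9/8) · … (72 factors total). The numerators and denominators telescope so the product is an integer; carrying out the multiplication exactly gives PP(4, 2, 9) = 143143.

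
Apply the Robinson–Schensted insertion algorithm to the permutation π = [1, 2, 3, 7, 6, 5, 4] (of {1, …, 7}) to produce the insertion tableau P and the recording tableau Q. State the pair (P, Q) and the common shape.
P = [1, 2, 3, 4] / [5] / [6] / [7];  Q = [1, 2, 3, 4] / [5] / [6] / [7];  common shape = (4, 1, 1, 1)

Row-insert the values π_1, π_2, … into P one at a time, bumping the leftmost entry strictly greater than the inserted value down to the next row. The recording tableau Q records, in position (i, j), the step at which that cell was added to P.
  Insert 1 (step 1): P = [1];  Q = [1]
  Insert 2 (step 2): P = [1, 2];  Q = [1, 2]
  Insert 3 (step 3): P = [1, 2, 3];  Q = [1, 2, 3]
  Insert 7 (step 4): P = [1, 2, 3, 7];  Q = [1, 2, 3, 4]
  Insert 6 (step 5): P = [1, 2, 3, 6] / [7];  Q = [1, 2, 3, 4] / [5]
  Insert 5 (step 6): P = [1, 2, 3, 5] / [6] / [7];  Q = [1, 2, 3, 4] / [5] / [6]
  Insert 4 (step 7): P = [1, 2, 3, 4] / [5] / [6] / [7];  Q = [1, 2, 3, 4] / [5] / [6] / [7]
Final shape: (4, 1, 1, 1).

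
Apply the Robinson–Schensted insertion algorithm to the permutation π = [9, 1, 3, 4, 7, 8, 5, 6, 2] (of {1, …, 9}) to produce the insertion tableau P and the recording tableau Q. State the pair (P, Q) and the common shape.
P = [1, 2, 4, 5, 6] / [3, 8] / [7] / [9];  Q = [1, 3, 4, 5, 6] / [2, 8] / [7] / [9];  common shape = (5, 2, 1, 1)

Row-insert the values π_1, π_2, … into P one at a time, bumping the leftmost entry strictly greater than the inserted value down to the next row. The recording tableau Q records, in position (i, j), the step at which that cell was added to P.
  Insert 9 (step 1): P = [9];  Q = [1]
  Insert 1 (step 2): P = [1] / [9];  Q = [1] / [2]
  Insert 3 (step 3): P = [1, 3] / [9];  Q = [1, 3] / [2]
  Insert 4 (step 4): P = [1, 3, 4] / [9];  Q = [1, 3, 4] / [2]
  Insert 7 (step 5): P = [1, 3, 4, 7] / [9];  Q = [1, 3, 4, 5] / [2]
  Insert 8 (step 6): P = [1, 3, 4, 7, 8] / [9];  Q = [1, 3, 4, 5, 6] / [2]
  Insert 5 (step 7): P = [1, 3, 4, 5, 8] / [7] / [9];  Q = [1, 3, 4, 5, 6] / [2] / [7]
  Insert 6 (step 8): P = [1, 3, 4, 5, 6] / [7, 8] / [9];  Q = [1, 3, 4, 5, 6] / [2, 8] / [7]
  Insert 2 (step 9): P = [1, 2, 4, 5, 6] / [3, 8] / [7] / [9];  Q = [1, 3, 4, 5, 6] / [2, 8] / [7] / [9]
Final shape: (5, 2, 1, 1).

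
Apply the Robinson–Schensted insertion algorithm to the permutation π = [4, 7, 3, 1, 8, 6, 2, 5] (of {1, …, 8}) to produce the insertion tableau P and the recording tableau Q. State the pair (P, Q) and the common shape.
P = [1, 2, 5] / [3, 6, 8] / [4, 7];  Q = [1, 2, 5] / [3, 6, 8] / [4, 7];  common shape = (3, 3, 2)

Row-insert the values π_1, π_2, … into P one at a time, bumping the leftmost entry strictly greater than the inserted value down to the next row. The recording tableau Q records, in position (i, j), the step at which that cell was added to P.
  Insert 4 (step 1): P = [4];  Q = [1]
  Insert 7 (step 2): P = [4, 7];  Q = [1, 2]
  Insert 3 (step 3): P = [3, 7] / [4];  Q = [1, 2] / [3]
  Insert 1 (step 4): P = [1, 7] / [3] / [4];  Q = [1, 2] / [3] / [4]
  Insert 8 (step 5): P = [1, 7, 8] / [3] / [4];  Q = [1, 2, 5] / [3] / [4]
  Insert 6 (step 6): P = [1, 6, 8] / [3, 7] / [4];  Q = [1, 2, 5] / [3, 6] / [4]
  Insert 2 (step 7): P = [1, 2, 8] / [3, 6] / [4, 7];  Q = [1, 2, 5] / [3, 6] / [4, 7]
  Insert 5 (step 8): P = [1, 2, 5] / [3, 6, 8] / [4, 7];  Q = [1, 2, 5] / [3, 6, 8] / [4, 7]
Final shape: (3, 3, 2).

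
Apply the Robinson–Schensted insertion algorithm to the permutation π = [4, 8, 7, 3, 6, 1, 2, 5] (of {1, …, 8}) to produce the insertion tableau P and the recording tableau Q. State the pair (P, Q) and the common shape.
P = [1, 2, 5] / [3, 6] / [4, 7] / [8];  Q = [1, 2, 8] / [3, 5] / [4, 7] / [6];  common shape = (3, 2, 2, 1)

Row-insert the values π_1, π_2, … into P one at a time, bumping the leftmost entry strictly greater than the inserted value down to the next row. The recording tableau Q records, in position (i, j), the step at which that cell was added to P.
  Insert 4 (step 1): P = [4];  Q = [1]
  Insert 8 (step 2): P = [4, 8];  Q = [1, 2]
  Insert 7 (step 3): P = [4, 7] / [8];  Q = [1, 2] / [3]
  Insert 3 (step 4): P = [3, 7] / [4] / [8];  Q = [1, 2] / [3] / [4]
  Insert 6 (step 5): P = [3, 6] / [4, 7] / [8];  Q = [1, 2] / [3, 5] / [4]
  Insert 1 (step 6): P = [1, 6] / [3, 7] / [4] / [8];  Q = [1, 2] / [3, 5] / [4] / [6]
  Insert 2 (step 7): P = [1, 2] / [3, 6] / [4, 7] / [8];  Q = [1, 2] / [3, 5] / [4, 7] / [6]
  Insert 5 (step 8): P = [1, 2, 5] / [3, 6] / [4, 7] / [8];  Q = [1, 2, 8] / [3, 5] / [4, 7] / [6]
Final shape: (3, 2, 2, 1).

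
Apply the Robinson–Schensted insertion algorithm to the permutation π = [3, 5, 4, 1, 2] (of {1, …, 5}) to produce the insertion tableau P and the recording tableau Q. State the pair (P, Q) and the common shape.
P = [1, 2] / [3, 4] / [5];  Q = [1, 2] / [3, 5] / [4];  common shape = (2, 2, 1)

Row-insert the values π_1, π_2, … into P one at a time, bumping the leftmost entry strictly greater than the inserted value down to the next row. The recording tableau Q records, in position (i, j), the step at which that cell was added to P.
  Insert 3 (step 1): P = [3];  Q = [1]
  Insert 5 (step 2): P = [3, 5];  Q = [1, 2]
  Insert 4 (step 3): P = [3, 4] / [5];  Q = [1, 2] / [3]
  Insert 1 (step 4): P = [1, 4] / [3] / [5];  Q = [1, 2] / [3] / [4]
  Insert 2 (step 5): P = [1, 2] / [3, 4] / [5];  Q = [1, 2] / [3, 5] / [4]
Final shape: (2, 2, 1).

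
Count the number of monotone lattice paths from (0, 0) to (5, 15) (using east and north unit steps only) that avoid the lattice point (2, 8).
Number of paths = 10104

Total paths from (0, 0) to (5, 15): C(20, 5) = 15504. Paths through (2, 8): (paths (0, 0) → (2, 8)) × (paths (2, 8) → (5, 15)) = C(10, 2) · C(10, 3) = 45 · 120 = 5400. Avoidance count = 15504 − 5400 = 10104.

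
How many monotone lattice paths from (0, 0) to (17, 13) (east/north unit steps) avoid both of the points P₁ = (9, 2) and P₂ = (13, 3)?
Number of paths = 115317555

Inclusion–exclusion. Total paths: C(30, 17) = 119759850. Through P₁: C(11, 9)·C(19, 8) = 4157010. Through P₂: C(16, 13)·C(14, 4) = 560560. Since P₁ is strictly southwest of P₂, a monotone path through both must visit P₁ then P₂; paths through both = C(11, 9)·C(5, 4)·C(14, 4) = 275275. Avoid both = 119759850 − 4157010 − 560560 + 275275 = 115317555.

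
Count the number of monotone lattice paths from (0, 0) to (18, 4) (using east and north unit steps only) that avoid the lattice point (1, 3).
Number of paths = 7243

Total paths from (0, 0) to (18, 4): C(22, 18) = 7315. Paths through (1, 3): (paths (0, 0) → (1, 3)) × (paths (1, 3) → (18, 4)) = C(4, 1) · C(18, 17) = 4 · 18 = 72. Avoidance count = 7315 − 72 = 7243.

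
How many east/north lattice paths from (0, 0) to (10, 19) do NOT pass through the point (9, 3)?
Number of paths = 20026270

Total paths from (0, 0) to (10, 19): C(29, 10) = 20030010. Paths through (9, 3): (paths (0, 0) → (9, 3)) × (paths (9, 3) → (10, 19)) = C(12, 9) · C(17, 1) = 220 · 17 = 3740. Avoidance count = 20030010 − 3740 = 20026270.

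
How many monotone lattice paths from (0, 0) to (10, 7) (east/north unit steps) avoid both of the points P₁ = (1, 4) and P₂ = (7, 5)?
Number of paths = 10778

Inclusion–exclusion. Total paths: C(17, 10) = 19448. Through P₁: C(5, 1)·C(12, 9) = 1100. Through P₂: C(12, 7)·C(5, 3) = 7920. Since P₁ is strictly southwest of P₂, a monotone path through both must visit P₁ then P₂; paths through both = C(5, 1)·C(7, 6)·C(5, 3) = 350. Avoid both = 19448 − 1100 − 7920 + 350 = 10778.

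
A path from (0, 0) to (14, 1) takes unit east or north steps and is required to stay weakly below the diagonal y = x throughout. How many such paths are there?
Number of paths = 14

By the reflection principle (André's argument), the number of monotone paths to (14, 1) with n ≤ m that never go above y = x is C(15, 14) − C(15, 15) = 15 − 1 = 14.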